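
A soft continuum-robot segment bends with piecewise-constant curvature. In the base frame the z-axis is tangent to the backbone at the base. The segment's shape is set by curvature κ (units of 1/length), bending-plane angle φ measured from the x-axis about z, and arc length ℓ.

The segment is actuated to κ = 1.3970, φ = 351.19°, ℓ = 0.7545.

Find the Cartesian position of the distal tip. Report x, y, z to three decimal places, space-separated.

θ = κ·ℓ = 1.3970 × 0.7545 = 1.05404 rad
ρ = (1 − cos θ)/κ = (1 − 0.49407)/1.3970 = 0.36216
z = sin θ / κ = 0.86942/1.3970 = 0.62235
x = ρ cos φ = 0.36216 × cos(351.19°) = 0.35788
y = ρ sin φ = 0.36216 × sin(351.19°) = -0.05547

0.358 -0.055 0.622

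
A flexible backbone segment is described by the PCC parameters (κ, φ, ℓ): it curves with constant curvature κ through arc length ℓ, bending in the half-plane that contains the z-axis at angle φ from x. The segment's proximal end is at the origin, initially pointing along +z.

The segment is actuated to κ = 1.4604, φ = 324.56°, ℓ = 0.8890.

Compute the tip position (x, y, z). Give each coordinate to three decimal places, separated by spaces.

θ = κ·ℓ = 1.4604 × 0.8890 = 1.29830 rad
ρ = (1 − cos θ)/κ = (1 − 0.26914)/1.4604 = 0.50045
z = sin θ / κ = 0.96310/1.4604 = 0.65948
x = ρ cos φ = 0.50045 × cos(324.56°) = 0.40773
y = ρ sin φ = 0.50045 × sin(324.56°) = -0.29019

0.408 -0.290 0.659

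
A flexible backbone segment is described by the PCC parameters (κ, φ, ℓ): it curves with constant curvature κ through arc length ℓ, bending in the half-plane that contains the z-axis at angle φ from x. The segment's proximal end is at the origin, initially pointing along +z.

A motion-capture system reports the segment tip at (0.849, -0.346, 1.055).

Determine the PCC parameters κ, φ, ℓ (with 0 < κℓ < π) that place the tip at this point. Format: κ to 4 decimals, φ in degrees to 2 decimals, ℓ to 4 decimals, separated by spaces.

0.9386 337.83 1.5244

ρ = √(x²+y²) = √(0.849² + -0.346²) = 0.91680
φ = atan2(y, x) mod 360° = atan2(-0.346, 0.849) = 337.8272°
|p|² = ρ² + z² = 0.91680² + 1.055² = 1.95354
κ = 2ρ / |p|² = 2×0.91680 / 1.95354 = 0.93860
θ = 2·atan2(ρ, z) = 2·atan2(0.91680, 1.055) = 1.43085 rad
ℓ = θ/κ = 1.43085/0.93860 = 1.52445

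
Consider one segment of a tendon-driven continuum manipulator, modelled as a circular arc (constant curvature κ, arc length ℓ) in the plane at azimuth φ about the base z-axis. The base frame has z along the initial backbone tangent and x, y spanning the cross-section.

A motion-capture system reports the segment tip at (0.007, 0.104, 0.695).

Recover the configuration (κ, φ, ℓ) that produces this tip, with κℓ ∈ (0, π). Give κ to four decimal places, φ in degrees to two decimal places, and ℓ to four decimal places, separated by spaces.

0.4221 86.15 0.7054

ρ = √(x²+y²) = √(0.007² + 0.104²) = 0.10424
φ = atan2(y, x) mod 360° = atan2(0.104, 0.007) = 86.1494°
|p|² = ρ² + z² = 0.10424² + 0.695² = 0.49389
κ = 2ρ / |p|² = 2×0.10424 / 0.49389 = 0.42210
θ = 2·atan2(ρ, z) = 2·atan2(0.10424, 0.695) = 0.29774 rad
ℓ = θ/κ = 0.29774/0.42210 = 0.70538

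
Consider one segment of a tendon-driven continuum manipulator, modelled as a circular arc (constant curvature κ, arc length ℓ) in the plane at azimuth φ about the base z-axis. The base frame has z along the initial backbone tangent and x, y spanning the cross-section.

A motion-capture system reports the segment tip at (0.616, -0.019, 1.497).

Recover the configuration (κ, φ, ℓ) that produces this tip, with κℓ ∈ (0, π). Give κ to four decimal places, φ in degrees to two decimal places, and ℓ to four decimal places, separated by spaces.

ρ = √(x²+y²) = √(0.616² + -0.019²) = 0.61629
φ = atan2(y, x) mod 360° = atan2(-0.019, 0.616) = 358.2333°
|p|² = ρ² + z² = 0.61629² + 1.497² = 2.62083
κ = 2ρ / |p|² = 2×0.61629 / 2.62083 = 0.47030
θ = 2·atan2(ρ, z) = 2·atan2(0.61629, 1.497) = 0.78108 rad
ℓ = θ/κ = 0.78108/0.47030 = 1.66079

0.4703 358.23 1.6608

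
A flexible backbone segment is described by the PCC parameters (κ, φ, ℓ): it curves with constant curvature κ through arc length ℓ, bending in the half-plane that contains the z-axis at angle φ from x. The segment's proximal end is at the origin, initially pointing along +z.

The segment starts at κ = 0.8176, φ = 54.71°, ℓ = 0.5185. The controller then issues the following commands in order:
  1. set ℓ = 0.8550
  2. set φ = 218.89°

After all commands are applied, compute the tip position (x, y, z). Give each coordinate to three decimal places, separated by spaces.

-0.223 -0.180 0.787

initial: κ=0.8176, φ=54.71°, ℓ=0.5185
cmd 1: set ℓ=0.8550 → (κ,φ,ℓ)=(0.8176,54.71°,0.8550) → tip=(0.1657,0.2342,0.7870)
cmd 2: set φ=218.89° → (κ,φ,ℓ)=(0.8176,218.89°,0.8550) → tip=(-0.2233,-0.1801,0.7870)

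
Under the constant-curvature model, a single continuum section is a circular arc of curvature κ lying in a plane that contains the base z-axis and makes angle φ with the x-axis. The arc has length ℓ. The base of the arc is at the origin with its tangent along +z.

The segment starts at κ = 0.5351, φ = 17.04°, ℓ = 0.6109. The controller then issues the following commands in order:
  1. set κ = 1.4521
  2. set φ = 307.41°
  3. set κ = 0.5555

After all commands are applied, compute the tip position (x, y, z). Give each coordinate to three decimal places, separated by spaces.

0.062 -0.082 0.599

initial: κ=0.5351, φ=17.04°, ℓ=0.6109
cmd 1: set κ=1.4521 → (κ,φ,ℓ)=(1.4521,17.04°,0.6109) → tip=(0.2425,0.0743,0.5339)
cmd 2: set φ=307.41° → (κ,φ,ℓ)=(1.4521,307.41°,0.6109) → tip=(0.1541,-0.2015,0.5339)
cmd 3: set κ=0.5555 → (κ,φ,ℓ)=(0.5555,307.41°,0.6109) → tip=(0.0624,-0.0815,0.5992)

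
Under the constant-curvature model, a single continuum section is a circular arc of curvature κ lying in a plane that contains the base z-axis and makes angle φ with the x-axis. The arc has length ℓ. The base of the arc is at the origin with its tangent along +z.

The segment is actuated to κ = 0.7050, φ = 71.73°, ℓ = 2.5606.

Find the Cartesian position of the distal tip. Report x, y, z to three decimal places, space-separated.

θ = κ·ℓ = 0.7050 × 2.5606 = 1.80522 rad
ρ = (1 − cos θ)/κ = (1 − -0.23229)/0.7050 = 1.74792
z = sin θ / κ = 0.97265/0.7050 = 1.37964
x = ρ cos φ = 1.74792 × cos(71.73°) = 0.54797
y = ρ sin φ = 1.74792 × sin(71.73°) = 1.65981

0.548 1.660 1.380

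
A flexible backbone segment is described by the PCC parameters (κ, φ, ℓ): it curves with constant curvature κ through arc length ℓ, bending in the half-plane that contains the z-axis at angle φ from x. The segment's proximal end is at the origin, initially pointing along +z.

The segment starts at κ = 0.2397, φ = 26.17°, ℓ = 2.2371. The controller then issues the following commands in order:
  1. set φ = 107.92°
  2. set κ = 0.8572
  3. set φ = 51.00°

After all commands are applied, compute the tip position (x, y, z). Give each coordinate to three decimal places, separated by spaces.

initial: κ=0.2397, φ=26.17°, ℓ=2.2371
cmd 1: set φ=107.92° → (κ,φ,ℓ)=(0.2397,107.92°,2.2371) → tip=(-0.1802,0.5572,2.1314)
cmd 2: set κ=0.8572 → (κ,φ,ℓ)=(0.8572,107.92°,2.2371) → tip=(-0.4810,1.4873,1.0971)
cmd 3: set φ=51.00° → (κ,φ,ℓ)=(0.8572,51.00°,2.2371) → tip=(0.9837,1.2148,1.0971)

0.984 1.215 1.097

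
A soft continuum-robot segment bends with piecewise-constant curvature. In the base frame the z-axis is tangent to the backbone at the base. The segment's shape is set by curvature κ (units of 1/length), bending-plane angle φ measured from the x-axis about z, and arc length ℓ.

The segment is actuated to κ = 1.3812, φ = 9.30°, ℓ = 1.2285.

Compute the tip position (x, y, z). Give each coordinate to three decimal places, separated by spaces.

θ = κ·ℓ = 1.3812 × 1.2285 = 1.69680 rad
ρ = (1 − cos θ)/κ = (1 − -0.12567)/1.3812 = 0.81500
z = sin θ / κ = 0.99207/1.3812 = 0.71827
x = ρ cos φ = 0.81500 × cos(9.30°) = 0.80429
y = ρ sin φ = 0.81500 × sin(9.30°) = 0.13171

0.804 0.132 0.718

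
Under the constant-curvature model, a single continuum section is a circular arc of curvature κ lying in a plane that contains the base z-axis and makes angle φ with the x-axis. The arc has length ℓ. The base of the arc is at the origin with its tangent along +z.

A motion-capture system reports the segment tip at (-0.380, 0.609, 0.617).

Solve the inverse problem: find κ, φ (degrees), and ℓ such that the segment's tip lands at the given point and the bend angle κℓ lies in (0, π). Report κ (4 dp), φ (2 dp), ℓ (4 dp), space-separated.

ρ = √(x²+y²) = √(-0.380² + 0.609²) = 0.71783
φ = atan2(y, x) mod 360° = atan2(0.609, -0.380) = 121.9631°
|p|² = ρ² + z² = 0.71783² + 0.617² = 0.89597
κ = 2ρ / |p|² = 2×0.71783 / 0.89597 = 1.60235
θ = 2·atan2(ρ, z) = 2·atan2(0.71783, 0.617) = 1.72159 rad
ℓ = θ/κ = 1.72159/1.60235 = 1.07441

1.6024 121.96 1.0744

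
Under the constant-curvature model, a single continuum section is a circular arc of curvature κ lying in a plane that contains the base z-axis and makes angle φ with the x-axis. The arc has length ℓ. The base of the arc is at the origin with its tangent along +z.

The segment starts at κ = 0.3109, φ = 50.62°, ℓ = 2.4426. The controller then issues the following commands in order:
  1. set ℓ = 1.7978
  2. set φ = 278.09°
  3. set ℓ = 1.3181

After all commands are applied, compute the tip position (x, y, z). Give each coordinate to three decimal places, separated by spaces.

initial: κ=0.3109, φ=50.62°, ℓ=2.4426
cmd 1: set ℓ=1.7978 → (κ,φ,ℓ)=(0.3109,50.62°,1.7978) → tip=(0.3106,0.3783,1.7056)
cmd 2: set φ=278.09° → (κ,φ,ℓ)=(0.3109,278.09°,1.7978) → tip=(0.0689,-0.4846,1.7056)
cmd 3: set ℓ=1.3181 → (κ,φ,ℓ)=(0.3109,278.09°,1.3181) → tip=(0.0375,-0.2637,1.2815)

0.037 -0.264 1.282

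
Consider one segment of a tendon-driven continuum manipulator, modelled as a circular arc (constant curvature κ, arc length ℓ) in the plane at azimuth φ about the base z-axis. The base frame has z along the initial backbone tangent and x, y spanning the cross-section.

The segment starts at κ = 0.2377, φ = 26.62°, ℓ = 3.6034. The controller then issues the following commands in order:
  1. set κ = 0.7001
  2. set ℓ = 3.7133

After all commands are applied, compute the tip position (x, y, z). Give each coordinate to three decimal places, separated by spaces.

initial: κ=0.2377, φ=26.62°, ℓ=3.6034
cmd 1: set κ=0.7001 → (κ,φ,ℓ)=(0.7001,26.62°,3.6034) → tip=(2.3171,1.1613,0.8286)
cmd 2: set ℓ=3.7133 → (κ,φ,ℓ)=(0.7001,26.62°,3.7133) → tip=(2.3710,1.1883,0.7367)

2.371 1.188 0.737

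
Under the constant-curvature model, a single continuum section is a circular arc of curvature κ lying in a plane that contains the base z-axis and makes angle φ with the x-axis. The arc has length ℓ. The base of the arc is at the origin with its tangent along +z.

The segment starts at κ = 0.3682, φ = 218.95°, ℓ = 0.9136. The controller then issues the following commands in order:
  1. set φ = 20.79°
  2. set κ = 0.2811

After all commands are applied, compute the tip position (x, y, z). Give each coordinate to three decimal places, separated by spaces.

initial: κ=0.3682, φ=218.95°, ℓ=0.9136
cmd 1: set φ=20.79° → (κ,φ,ℓ)=(0.3682,20.79°,0.9136) → tip=(0.1423,0.0540,0.8965)
cmd 2: set κ=0.2811 → (κ,φ,ℓ)=(0.2811,20.79°,0.9136) → tip=(0.1091,0.0414,0.9036)

0.109 0.041 0.904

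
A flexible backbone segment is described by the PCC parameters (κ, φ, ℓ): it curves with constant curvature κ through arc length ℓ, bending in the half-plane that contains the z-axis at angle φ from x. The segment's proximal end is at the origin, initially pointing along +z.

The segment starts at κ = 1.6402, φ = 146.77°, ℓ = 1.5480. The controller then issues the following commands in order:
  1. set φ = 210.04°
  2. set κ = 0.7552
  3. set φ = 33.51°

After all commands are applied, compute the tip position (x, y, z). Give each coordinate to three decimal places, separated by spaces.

initial: κ=1.6402, φ=146.77°, ℓ=1.5480
cmd 1: set φ=210.04° → (κ,φ,ℓ)=(1.6402,210.04°,1.5480) → tip=(-0.9626,-0.5567,0.3455)
cmd 2: set κ=0.7552 → (κ,φ,ℓ)=(0.7552,210.04°,1.5480) → tip=(-0.6981,-0.4037,1.2187)
cmd 3: set φ=33.51° → (κ,φ,ℓ)=(0.7552,33.51°,1.5480) → tip=(0.6723,0.4452,1.2187)

0.672 0.445 1.219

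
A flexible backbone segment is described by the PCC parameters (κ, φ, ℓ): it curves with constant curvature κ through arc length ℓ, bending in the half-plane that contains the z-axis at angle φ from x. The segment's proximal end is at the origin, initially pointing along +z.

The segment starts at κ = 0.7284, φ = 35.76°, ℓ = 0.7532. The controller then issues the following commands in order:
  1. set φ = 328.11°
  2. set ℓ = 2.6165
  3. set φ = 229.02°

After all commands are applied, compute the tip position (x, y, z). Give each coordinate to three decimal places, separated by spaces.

initial: κ=0.7284, φ=35.76°, ℓ=0.7532
cmd 1: set φ=328.11° → (κ,φ,ℓ)=(0.7284,328.11°,0.7532) → tip=(0.1711,-0.1064,0.7160)
cmd 2: set ℓ=2.6165 → (κ,φ,ℓ)=(0.7284,328.11°,2.6165) → tip=(1.5490,-0.9638,1.2965)
cmd 3: set φ=229.02° → (κ,φ,ℓ)=(0.7284,229.02°,2.6165) → tip=(-1.1964,-1.3772,1.2965)

-1.196 -1.377 1.297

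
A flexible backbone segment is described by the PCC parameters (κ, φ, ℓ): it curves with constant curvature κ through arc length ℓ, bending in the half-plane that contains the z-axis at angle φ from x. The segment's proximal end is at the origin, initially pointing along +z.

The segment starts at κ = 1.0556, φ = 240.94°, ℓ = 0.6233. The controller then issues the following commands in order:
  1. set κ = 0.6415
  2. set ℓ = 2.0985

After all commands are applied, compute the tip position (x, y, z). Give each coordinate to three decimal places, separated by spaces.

-0.589 -1.059 1.520

initial: κ=1.0556, φ=240.94°, ℓ=0.6233
cmd 1: set κ=0.6415 → (κ,φ,ℓ)=(0.6415,240.94°,0.6233) → tip=(-0.0597,-0.1075,0.6068)
cmd 2: set ℓ=2.0985 → (κ,φ,ℓ)=(0.6415,240.94°,2.0985) → tip=(-0.5885,-1.0591,1.5197)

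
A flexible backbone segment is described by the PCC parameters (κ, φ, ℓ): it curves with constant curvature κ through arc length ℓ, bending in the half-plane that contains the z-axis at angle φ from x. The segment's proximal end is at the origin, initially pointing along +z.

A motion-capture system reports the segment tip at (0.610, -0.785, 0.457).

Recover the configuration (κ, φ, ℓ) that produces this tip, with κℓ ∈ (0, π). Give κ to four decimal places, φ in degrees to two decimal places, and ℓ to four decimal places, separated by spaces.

1.6608 307.85 1.3727

ρ = √(x²+y²) = √(0.610² + -0.785²) = 0.99415
φ = atan2(y, x) mod 360° = atan2(-0.785, 0.610) = 307.8497°
|p|² = ρ² + z² = 0.99415² + 0.457² = 1.19717
κ = 2ρ / |p|² = 2×0.99415 / 1.19717 = 1.66082
θ = 2·atan2(ρ, z) = 2·atan2(0.99415, 0.457) = 2.27982 rad
ℓ = θ/κ = 2.27982/1.66082 = 1.37271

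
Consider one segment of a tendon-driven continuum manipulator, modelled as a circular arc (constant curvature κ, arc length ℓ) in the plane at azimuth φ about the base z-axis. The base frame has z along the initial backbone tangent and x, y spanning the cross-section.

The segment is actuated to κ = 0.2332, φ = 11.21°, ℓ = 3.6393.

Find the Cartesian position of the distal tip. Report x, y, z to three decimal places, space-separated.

θ = κ·ℓ = 0.2332 × 3.6393 = 0.84868 rad
ρ = (1 − cos θ)/κ = (1 − 0.66097)/0.2332 = 1.45381
z = sin θ / κ = 0.75041/0.2332 = 3.21789
x = ρ cos φ = 1.45381 × cos(11.21°) = 1.42608
y = ρ sin φ = 1.45381 × sin(11.21°) = 0.28263

1.426 0.283 3.218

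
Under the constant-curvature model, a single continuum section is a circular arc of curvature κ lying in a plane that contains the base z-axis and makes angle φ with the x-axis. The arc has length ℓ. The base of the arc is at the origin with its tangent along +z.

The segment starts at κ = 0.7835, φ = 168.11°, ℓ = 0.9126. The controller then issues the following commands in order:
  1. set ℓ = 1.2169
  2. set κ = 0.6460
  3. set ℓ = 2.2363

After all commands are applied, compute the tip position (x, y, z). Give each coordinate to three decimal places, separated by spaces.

initial: κ=0.7835, φ=168.11°, ℓ=0.9126
cmd 1: set ℓ=1.2169 → (κ,φ,ℓ)=(0.7835,168.11°,1.2169) → tip=(-0.5260,0.1107,1.0407)
cmd 2: set κ=0.6460 → (κ,φ,ℓ)=(0.6460,168.11°,1.2169) → tip=(-0.4444,0.0936,1.0954)
cmd 3: set ℓ=2.2363 → (κ,φ,ℓ)=(0.6460,168.11°,2.2363) → tip=(-1.3242,0.2788,1.5357)

-1.324 0.279 1.536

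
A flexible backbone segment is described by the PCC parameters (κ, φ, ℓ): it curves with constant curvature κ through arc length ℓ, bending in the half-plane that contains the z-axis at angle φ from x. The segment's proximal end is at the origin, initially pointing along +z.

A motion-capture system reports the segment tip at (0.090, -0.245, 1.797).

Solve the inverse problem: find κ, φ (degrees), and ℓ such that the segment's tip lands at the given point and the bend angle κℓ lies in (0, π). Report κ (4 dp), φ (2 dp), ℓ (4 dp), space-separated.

0.1583 290.17 1.8222

ρ = √(x²+y²) = √(0.090² + -0.245²) = 0.26101
φ = atan2(y, x) mod 360° = atan2(-0.245, 0.090) = 290.1707°
|p|² = ρ² + z² = 0.26101² + 1.797² = 3.29733
κ = 2ρ / |p|² = 2×0.26101 / 3.29733 = 0.15831
θ = 2·atan2(ρ, z) = 2·atan2(0.26101, 1.797) = 0.28848 rad
ℓ = θ/κ = 0.28848/0.15831 = 1.82217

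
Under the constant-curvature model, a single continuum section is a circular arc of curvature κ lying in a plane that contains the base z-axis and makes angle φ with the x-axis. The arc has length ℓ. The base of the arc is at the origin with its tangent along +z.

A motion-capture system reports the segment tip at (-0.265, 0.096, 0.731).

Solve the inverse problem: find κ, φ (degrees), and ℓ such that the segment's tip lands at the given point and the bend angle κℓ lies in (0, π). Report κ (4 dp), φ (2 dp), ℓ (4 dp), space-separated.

0.9184 160.09 0.8014

ρ = √(x²+y²) = √(-0.265² + 0.096²) = 0.28185
φ = atan2(y, x) mod 360° = atan2(0.096, -0.265) = 160.0864°
|p|² = ρ² + z² = 0.28185² + 0.731² = 0.61380
κ = 2ρ / |p|² = 2×0.28185 / 0.61380 = 0.91838
θ = 2·atan2(ρ, z) = 2·atan2(0.28185, 0.731) = 0.73601 rad
ℓ = θ/κ = 0.73601/0.91838 = 0.80142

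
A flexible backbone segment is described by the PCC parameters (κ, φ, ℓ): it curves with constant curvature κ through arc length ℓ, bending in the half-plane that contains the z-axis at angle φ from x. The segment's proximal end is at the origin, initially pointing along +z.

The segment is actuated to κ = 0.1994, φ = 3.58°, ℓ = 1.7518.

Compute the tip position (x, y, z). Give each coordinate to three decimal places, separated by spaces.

0.302 0.019 1.716

θ = κ·ℓ = 0.1994 × 1.7518 = 0.34931 rad
ρ = (1 − cos θ)/κ = (1 − 0.93961)/0.1994 = 0.30286
z = sin θ / κ = 0.34225/0.1994 = 1.71639
x = ρ cos φ = 0.30286 × cos(3.58°) = 0.30227
y = ρ sin φ = 0.30286 × sin(3.58°) = 0.01891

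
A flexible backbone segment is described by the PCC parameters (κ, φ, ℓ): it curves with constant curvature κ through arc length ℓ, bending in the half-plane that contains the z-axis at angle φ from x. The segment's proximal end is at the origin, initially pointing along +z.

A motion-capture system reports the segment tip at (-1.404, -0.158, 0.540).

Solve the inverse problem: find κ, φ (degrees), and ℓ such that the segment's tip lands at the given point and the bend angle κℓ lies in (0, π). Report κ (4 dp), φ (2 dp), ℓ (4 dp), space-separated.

1.2351 186.42 1.9524

ρ = √(x²+y²) = √(-1.404² + -0.158²) = 1.41286
φ = atan2(y, x) mod 360° = atan2(-0.158, -1.404) = 186.4208°
|p|² = ρ² + z² = 1.41286² + 0.540² = 2.28778
κ = 2ρ / |p|² = 2×1.41286 / 2.28778 = 1.23514
θ = 2·atan2(ρ, z) = 2·atan2(1.41286, 0.540) = 2.41145 rad
ℓ = θ/κ = 2.41145/1.23514 = 1.95237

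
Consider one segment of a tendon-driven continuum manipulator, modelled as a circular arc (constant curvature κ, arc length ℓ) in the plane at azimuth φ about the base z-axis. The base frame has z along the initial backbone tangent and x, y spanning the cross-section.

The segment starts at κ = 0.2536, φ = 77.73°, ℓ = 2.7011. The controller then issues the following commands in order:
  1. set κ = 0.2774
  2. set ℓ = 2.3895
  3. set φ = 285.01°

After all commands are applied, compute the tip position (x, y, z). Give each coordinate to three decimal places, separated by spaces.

initial: κ=0.2536, φ=77.73°, ℓ=2.7011
cmd 1: set κ=0.2774 → (κ,φ,ℓ)=(0.2774,77.73°,2.7011) → tip=(0.2052,0.9434,2.4554)
cmd 2: set ℓ=2.3895 → (κ,φ,ℓ)=(0.2774,77.73°,2.3895) → tip=(0.1622,0.7459,2.2183)
cmd 3: set φ=285.01° → (κ,φ,ℓ)=(0.2774,285.01°,2.3895) → tip=(0.1977,-0.7373,2.2183)

0.198 -0.737 2.218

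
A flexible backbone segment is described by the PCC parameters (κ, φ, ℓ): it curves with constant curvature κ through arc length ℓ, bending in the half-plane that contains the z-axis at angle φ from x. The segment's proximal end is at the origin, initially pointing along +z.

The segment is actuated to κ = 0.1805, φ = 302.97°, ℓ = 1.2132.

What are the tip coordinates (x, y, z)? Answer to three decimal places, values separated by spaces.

0.072 -0.111 1.204

θ = κ·ℓ = 0.1805 × 1.2132 = 0.21898 rad
ρ = (1 − cos θ)/κ = (1 − 0.97612)/0.1805 = 0.13230
z = sin θ / κ = 0.21724/0.1805 = 1.20353
x = ρ cos φ = 0.13230 × cos(302.97°) = 0.07200
y = ρ sin φ = 0.13230 × sin(302.97°) = -0.11100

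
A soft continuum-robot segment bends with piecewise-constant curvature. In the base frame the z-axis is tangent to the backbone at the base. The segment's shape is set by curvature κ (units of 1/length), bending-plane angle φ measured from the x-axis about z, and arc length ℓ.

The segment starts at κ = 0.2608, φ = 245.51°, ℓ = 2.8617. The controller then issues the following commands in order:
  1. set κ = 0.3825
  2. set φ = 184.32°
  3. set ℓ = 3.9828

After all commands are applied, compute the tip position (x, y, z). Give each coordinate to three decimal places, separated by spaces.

-2.483 -0.188 2.611

initial: κ=0.2608, φ=245.51°, ℓ=2.8617
cmd 1: set κ=0.3825 → (κ,φ,ℓ)=(0.3825,245.51°,2.8617) → tip=(-0.5870,-1.2886,2.3235)
cmd 2: set φ=184.32° → (κ,φ,ℓ)=(0.3825,184.32°,2.8617) → tip=(-1.4119,-0.1067,2.3235)
cmd 3: set ℓ=3.9828 → (κ,φ,ℓ)=(0.3825,184.32°,3.9828) → tip=(-2.4835,-0.1876,2.6114)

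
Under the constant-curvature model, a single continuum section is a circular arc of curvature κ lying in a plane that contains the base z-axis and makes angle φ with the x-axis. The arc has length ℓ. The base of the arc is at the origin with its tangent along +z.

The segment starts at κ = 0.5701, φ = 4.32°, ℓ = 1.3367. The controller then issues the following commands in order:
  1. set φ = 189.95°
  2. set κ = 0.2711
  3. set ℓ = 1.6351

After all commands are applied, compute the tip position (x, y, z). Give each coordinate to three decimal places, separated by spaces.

initial: κ=0.5701, φ=4.32°, ℓ=1.3367
cmd 1: set φ=189.95° → (κ,φ,ℓ)=(0.5701,189.95°,1.3367) → tip=(-0.4778,-0.0838,1.2110)
cmd 2: set κ=0.2711 → (κ,φ,ℓ)=(0.2711,189.95°,1.3367) → tip=(-0.2360,-0.0414,1.3076)
cmd 3: set ℓ=1.6351 → (κ,φ,ℓ)=(0.2711,189.95°,1.6351) → tip=(-0.3511,-0.0616,1.5821)

-0.351 -0.062 1.582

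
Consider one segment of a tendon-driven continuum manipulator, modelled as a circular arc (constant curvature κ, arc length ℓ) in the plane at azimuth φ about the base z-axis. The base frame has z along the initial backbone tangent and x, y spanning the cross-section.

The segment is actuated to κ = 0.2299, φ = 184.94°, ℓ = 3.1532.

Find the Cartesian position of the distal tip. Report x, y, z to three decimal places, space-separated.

-1.090 -0.094 2.884

θ = κ·ℓ = 0.2299 × 3.1532 = 0.72492 rad
ρ = (1 − cos θ)/κ = (1 − 0.74855)/0.2299 = 1.09373
z = sin θ / κ = 0.66308/0.2299 = 2.88419
x = ρ cos φ = 1.09373 × cos(184.94°) = -1.08966
y = ρ sin φ = 1.09373 × sin(184.94°) = -0.09418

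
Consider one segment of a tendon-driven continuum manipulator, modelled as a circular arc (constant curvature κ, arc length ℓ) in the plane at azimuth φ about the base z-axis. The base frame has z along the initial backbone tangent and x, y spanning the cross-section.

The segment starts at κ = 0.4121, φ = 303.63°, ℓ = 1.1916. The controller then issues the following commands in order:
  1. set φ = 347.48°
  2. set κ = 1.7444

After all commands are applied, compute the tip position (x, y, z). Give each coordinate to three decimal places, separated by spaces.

0.832 -0.185 0.501

initial: κ=0.4121, φ=303.63°, ℓ=1.1916
cmd 1: set φ=347.48° → (κ,φ,ℓ)=(0.4121,347.48°,1.1916) → tip=(0.2799,-0.0622,1.1443)
cmd 2: set κ=1.7444 → (κ,φ,ℓ)=(1.7444,347.48°,1.1916) → tip=(0.8318,-0.1847,0.5009)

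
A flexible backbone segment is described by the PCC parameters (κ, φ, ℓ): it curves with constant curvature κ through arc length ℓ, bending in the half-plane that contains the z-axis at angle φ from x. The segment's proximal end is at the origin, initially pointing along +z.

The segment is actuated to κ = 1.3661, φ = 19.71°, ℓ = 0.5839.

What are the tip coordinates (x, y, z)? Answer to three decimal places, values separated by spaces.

0.208 0.074 0.524

θ = κ·ℓ = 1.3661 × 0.5839 = 0.79767 rad
ρ = (1 − cos θ)/κ = (1 − 0.69838)/1.3661 = 0.22079
z = sin θ / κ = 0.71573/1.3661 = 0.52392
x = ρ cos φ = 0.22079 × cos(19.71°) = 0.20785
y = ρ sin φ = 0.22079 × sin(19.71°) = 0.07446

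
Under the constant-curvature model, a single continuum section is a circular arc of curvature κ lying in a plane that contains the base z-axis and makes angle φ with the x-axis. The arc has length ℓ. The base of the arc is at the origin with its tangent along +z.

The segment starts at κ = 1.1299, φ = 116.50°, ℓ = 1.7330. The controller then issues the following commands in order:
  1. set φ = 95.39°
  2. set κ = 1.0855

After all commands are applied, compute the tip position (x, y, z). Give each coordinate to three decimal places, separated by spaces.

initial: κ=1.1299, φ=116.50°, ℓ=1.7330
cmd 1: set φ=95.39° → (κ,φ,ℓ)=(1.1299,95.39°,1.7330) → tip=(-0.1145,1.2139,0.8195)
cmd 2: set κ=1.0855 → (κ,φ,ℓ)=(1.0855,95.39°,1.7330) → tip=(-0.1130,1.1973,0.8772)

-0.113 1.197 0.877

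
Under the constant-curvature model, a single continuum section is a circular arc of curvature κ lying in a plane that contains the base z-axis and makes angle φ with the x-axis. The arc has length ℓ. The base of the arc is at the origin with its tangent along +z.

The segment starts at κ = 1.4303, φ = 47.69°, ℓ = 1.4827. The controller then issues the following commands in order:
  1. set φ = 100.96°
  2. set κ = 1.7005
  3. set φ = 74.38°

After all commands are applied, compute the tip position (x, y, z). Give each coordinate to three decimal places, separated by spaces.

initial: κ=1.4303, φ=47.69°, ℓ=1.4827
cmd 1: set φ=100.96° → (κ,φ,ℓ)=(1.4303,100.96°,1.4827) → tip=(-0.2024,1.0451,0.5961)
cmd 2: set κ=1.7005 → (κ,φ,ℓ)=(1.7005,100.96°,1.4827) → tip=(-0.2028,1.0471,0.3418)
cmd 3: set φ=74.38° → (κ,φ,ℓ)=(1.7005,74.38°,1.4827) → tip=(0.2872,1.0272,0.3418)

0.287 1.027 0.342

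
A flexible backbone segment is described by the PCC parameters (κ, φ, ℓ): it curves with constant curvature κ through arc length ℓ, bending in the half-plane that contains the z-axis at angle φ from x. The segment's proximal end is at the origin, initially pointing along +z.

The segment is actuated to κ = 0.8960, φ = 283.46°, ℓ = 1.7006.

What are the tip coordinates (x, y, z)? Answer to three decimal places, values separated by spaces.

0.248 -1.034 1.115

θ = κ·ℓ = 0.8960 × 1.7006 = 1.52374 rad
ρ = (1 − cos θ)/κ = (1 − 0.04704)/0.8960 = 1.06357
z = sin θ / κ = 0.99889/0.8960 = 1.11484
x = ρ cos φ = 1.06357 × cos(283.46°) = 0.24756
y = ρ sin φ = 1.06357 × sin(283.46°) = -1.03436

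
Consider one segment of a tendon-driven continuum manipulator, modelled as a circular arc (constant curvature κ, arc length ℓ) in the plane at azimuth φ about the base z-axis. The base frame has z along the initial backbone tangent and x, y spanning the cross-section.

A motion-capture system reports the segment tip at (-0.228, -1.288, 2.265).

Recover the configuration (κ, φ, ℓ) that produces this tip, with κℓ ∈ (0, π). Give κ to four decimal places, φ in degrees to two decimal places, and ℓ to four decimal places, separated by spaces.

0.3824 259.96 2.7391

ρ = √(x²+y²) = √(-0.228² + -1.288²) = 1.30802
φ = atan2(y, x) mod 360° = atan2(-1.288, -0.228) = 259.9616°
|p|² = ρ² + z² = 1.30802² + 2.265² = 6.84115
κ = 2ρ / |p|² = 2×1.30802 / 6.84115 = 0.38240
θ = 2·atan2(ρ, z) = 2·atan2(1.30802, 2.265) = 1.04741 rad
ℓ = θ/κ = 1.04741/0.38240 = 2.73906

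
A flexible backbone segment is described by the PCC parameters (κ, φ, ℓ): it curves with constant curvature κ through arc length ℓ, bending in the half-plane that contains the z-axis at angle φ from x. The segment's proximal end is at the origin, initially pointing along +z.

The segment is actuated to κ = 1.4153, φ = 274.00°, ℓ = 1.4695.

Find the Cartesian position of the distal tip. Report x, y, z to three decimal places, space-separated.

0.073 -1.048 0.617

θ = κ·ℓ = 1.4153 × 1.4695 = 2.07978 rad
ρ = (1 − cos θ)/κ = (1 − -0.48729)/1.4153 = 1.05087
z = sin θ / κ = 0.87324/1.4153 = 0.61700
x = ρ cos φ = 1.05087 × cos(274.00°) = 0.07330
y = ρ sin φ = 1.05087 × sin(274.00°) = -1.04831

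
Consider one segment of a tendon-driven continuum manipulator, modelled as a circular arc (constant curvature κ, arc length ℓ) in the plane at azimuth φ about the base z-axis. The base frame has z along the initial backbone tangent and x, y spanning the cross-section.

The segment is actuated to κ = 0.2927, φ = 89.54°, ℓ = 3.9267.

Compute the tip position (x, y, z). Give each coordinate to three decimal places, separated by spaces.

0.016 2.019 3.118

θ = κ·ℓ = 0.2927 × 3.9267 = 1.14935 rad
ρ = (1 − cos θ)/κ = (1 − 0.40909)/0.2927 = 2.01884
z = sin θ / κ = 0.91250/0.2927 = 3.11751
x = ρ cos φ = 2.01884 × cos(89.54°) = 0.01621
y = ρ sin φ = 2.01884 × sin(89.54°) = 2.01878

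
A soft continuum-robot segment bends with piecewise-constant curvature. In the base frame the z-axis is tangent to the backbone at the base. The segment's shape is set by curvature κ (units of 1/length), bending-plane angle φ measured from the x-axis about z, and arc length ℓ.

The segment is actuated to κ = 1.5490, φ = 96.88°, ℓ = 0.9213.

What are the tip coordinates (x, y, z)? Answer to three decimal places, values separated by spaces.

θ = κ·ℓ = 1.5490 × 0.9213 = 1.42709 rad
ρ = (1 − cos θ)/κ = (1 − 0.14321)/1.5490 = 0.55313
z = sin θ / κ = 0.98969/1.5490 = 0.63892
x = ρ cos φ = 0.55313 × cos(96.88°) = -0.06626
y = ρ sin φ = 0.55313 × sin(96.88°) = 0.54914

-0.066 0.549 0.639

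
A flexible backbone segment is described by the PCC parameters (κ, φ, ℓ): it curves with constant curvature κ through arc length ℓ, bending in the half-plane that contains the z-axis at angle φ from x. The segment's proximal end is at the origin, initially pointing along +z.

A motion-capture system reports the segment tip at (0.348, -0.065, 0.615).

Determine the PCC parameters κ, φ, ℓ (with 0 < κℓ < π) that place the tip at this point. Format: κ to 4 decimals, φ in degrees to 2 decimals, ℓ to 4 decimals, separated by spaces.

1.4061 349.42 0.7429

ρ = √(x²+y²) = √(0.348² + -0.065²) = 0.35402
φ = atan2(y, x) mod 360° = atan2(-0.065, 0.348) = 349.4201°
|p|² = ρ² + z² = 0.35402² + 0.615² = 0.50355
κ = 2ρ / |p|² = 2×0.35402 / 0.50355 = 1.40608
θ = 2·atan2(ρ, z) = 2·atan2(0.35402, 0.615) = 1.04463 rad
ℓ = θ/κ = 1.04463/1.40608 = 0.74294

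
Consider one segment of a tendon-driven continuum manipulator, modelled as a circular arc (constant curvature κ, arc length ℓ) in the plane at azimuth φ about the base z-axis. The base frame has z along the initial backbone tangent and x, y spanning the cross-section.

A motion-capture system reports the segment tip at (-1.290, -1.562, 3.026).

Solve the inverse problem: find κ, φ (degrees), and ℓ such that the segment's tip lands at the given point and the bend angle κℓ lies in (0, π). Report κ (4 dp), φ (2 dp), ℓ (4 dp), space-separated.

0.3055 230.45 3.8616

ρ = √(x²+y²) = √(-1.290² + -1.562²) = 2.02582
φ = atan2(y, x) mod 360° = atan2(-1.562, -1.290) = 230.4479°
|p|² = ρ² + z² = 2.02582² + 3.026² = 13.26062
κ = 2ρ / |p|² = 2×2.02582 / 13.26062 = 0.30554
θ = 2·atan2(ρ, z) = 2·atan2(2.02582, 3.026) = 1.17988 rad
ℓ = θ/κ = 1.17988/0.30554 = 3.86164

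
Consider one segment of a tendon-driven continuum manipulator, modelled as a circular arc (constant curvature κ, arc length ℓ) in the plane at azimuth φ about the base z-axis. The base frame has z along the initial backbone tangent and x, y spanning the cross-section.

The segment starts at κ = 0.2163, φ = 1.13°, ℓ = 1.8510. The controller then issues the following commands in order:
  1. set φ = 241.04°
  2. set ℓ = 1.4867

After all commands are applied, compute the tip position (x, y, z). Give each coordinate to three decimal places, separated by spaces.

initial: κ=0.2163, φ=1.13°, ℓ=1.8510
cmd 1: set φ=241.04° → (κ,φ,ℓ)=(0.2163,241.04°,1.8510) → tip=(-0.1770,-0.3199,1.8019)
cmd 2: set ℓ=1.4867 → (κ,φ,ℓ)=(0.2163,241.04°,1.4867) → tip=(-0.1147,-0.2074,1.4612)

-0.115 -0.207 1.461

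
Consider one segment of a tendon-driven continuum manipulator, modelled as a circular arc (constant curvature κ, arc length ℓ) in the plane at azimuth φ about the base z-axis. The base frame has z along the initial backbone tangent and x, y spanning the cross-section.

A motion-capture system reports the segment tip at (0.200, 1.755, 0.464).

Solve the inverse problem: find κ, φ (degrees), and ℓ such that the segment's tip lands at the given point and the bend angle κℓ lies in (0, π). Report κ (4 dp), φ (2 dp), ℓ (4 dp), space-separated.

1.0592 83.50 2.4810

ρ = √(x²+y²) = √(0.200² + 1.755²) = 1.76636
φ = atan2(y, x) mod 360° = atan2(1.755, 0.200) = 83.4986°
|p|² = ρ² + z² = 1.76636² + 0.464² = 3.33532
κ = 2ρ / |p|² = 2×1.76636 / 3.33532 = 1.05918
θ = 2·atan2(ρ, z) = 2·atan2(1.76636, 0.464) = 2.62783 rad
ℓ = θ/κ = 2.62783/1.05918 = 2.48099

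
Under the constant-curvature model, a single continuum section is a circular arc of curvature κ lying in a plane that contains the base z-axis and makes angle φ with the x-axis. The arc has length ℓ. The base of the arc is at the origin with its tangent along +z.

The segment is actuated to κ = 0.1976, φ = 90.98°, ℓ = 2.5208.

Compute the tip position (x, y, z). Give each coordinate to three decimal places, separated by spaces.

-0.011 0.615 2.418

θ = κ·ℓ = 0.1976 × 2.5208 = 0.49811 rad
ρ = (1 − cos θ)/κ = (1 − 0.87849)/0.1976 = 0.61494
z = sin θ / κ = 0.47777/0.1976 = 2.41784
x = ρ cos φ = 0.61494 × cos(90.98°) = -0.01052
y = ρ sin φ = 0.61494 × sin(90.98°) = 0.61485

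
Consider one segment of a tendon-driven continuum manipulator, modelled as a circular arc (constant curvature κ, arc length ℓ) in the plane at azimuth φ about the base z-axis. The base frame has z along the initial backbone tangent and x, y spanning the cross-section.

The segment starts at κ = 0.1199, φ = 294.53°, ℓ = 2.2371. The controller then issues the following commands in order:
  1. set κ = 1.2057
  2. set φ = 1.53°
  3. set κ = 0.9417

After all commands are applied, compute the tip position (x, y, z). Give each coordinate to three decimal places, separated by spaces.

initial: κ=0.1199, φ=294.53°, ℓ=2.2371
cmd 1: set κ=1.2057 → (κ,φ,ℓ)=(1.2057,294.53°,2.2371) → tip=(0.6552,-1.4358,0.3565)
cmd 2: set φ=1.53° → (κ,φ,ℓ)=(1.2057,1.53°,2.2371) → tip=(1.5777,0.0421,0.3565)
cmd 3: set κ=0.9417 → (κ,φ,ℓ)=(0.9417,1.53°,2.2371) → tip=(1.6035,0.0428,0.9131)

1.604 0.043 0.913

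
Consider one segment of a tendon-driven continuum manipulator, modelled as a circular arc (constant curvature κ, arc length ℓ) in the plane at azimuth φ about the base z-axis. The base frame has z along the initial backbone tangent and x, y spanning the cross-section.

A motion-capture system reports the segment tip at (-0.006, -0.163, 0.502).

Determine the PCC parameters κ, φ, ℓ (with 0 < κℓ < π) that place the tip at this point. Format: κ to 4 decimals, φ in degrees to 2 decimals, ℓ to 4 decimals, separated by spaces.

1.1709 267.89 0.5366

ρ = √(x²+y²) = √(-0.006² + -0.163²) = 0.16311
φ = atan2(y, x) mod 360° = atan2(-0.163, -0.006) = 267.8919°
|p|² = ρ² + z² = 0.16311² + 0.502² = 0.27861
κ = 2ρ / |p|² = 2×0.16311 / 0.27861 = 1.17089
θ = 2·atan2(ρ, z) = 2·atan2(0.16311, 0.502) = 0.62832 rad
ℓ = θ/κ = 0.62832/1.17089 = 0.53662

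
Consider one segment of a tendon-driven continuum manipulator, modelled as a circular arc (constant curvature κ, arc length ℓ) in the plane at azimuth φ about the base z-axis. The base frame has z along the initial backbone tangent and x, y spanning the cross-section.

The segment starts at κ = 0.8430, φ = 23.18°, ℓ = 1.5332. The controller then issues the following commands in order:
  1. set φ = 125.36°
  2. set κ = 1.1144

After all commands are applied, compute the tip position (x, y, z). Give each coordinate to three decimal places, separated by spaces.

initial: κ=0.8430, φ=23.18°, ℓ=1.5332
cmd 1: set φ=125.36° → (κ,φ,ℓ)=(0.8430,125.36°,1.5332) → tip=(-0.4979,0.7016,1.1406)
cmd 2: set κ=1.1144 → (κ,φ,ℓ)=(1.1144,125.36°,1.5332) → tip=(-0.5906,0.8323,0.8888)

-0.591 0.832 0.889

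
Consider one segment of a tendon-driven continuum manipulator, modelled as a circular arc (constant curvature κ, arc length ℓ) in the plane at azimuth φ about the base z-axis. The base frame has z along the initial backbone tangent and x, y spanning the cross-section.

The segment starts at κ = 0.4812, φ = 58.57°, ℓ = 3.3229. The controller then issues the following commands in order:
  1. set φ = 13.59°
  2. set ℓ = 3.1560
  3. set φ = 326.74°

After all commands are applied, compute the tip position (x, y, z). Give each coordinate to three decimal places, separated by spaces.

1.647 -1.080 2.075

initial: κ=0.4812, φ=58.57°, ℓ=3.3229
cmd 1: set φ=13.59° → (κ,φ,ℓ)=(0.4812,13.59°,3.3229) → tip=(2.0769,0.5021,2.0773)
cmd 2: set ℓ=3.1560 → (κ,φ,ℓ)=(0.4812,13.59°,3.1560) → tip=(1.9147,0.4629,2.0753)
cmd 3: set φ=326.74° → (κ,φ,ℓ)=(0.4812,326.74°,3.1560) → tip=(1.6472,-1.0803,2.0753)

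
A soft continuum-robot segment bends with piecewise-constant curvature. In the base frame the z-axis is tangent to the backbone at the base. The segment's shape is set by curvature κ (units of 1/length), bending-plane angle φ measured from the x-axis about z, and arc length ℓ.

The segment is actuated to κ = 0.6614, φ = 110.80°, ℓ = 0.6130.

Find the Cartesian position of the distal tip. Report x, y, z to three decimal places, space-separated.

θ = κ·ℓ = 0.6614 × 0.6130 = 0.40544 rad
ρ = (1 − cos θ)/κ = (1 − 0.91893)/0.6614 = 0.12257
z = sin θ / κ = 0.39442/0.6614 = 0.59634
x = ρ cos φ = 0.12257 × cos(110.80°) = -0.04353
y = ρ sin φ = 0.12257 × sin(110.80°) = 0.11459

-0.044 0.115 0.596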